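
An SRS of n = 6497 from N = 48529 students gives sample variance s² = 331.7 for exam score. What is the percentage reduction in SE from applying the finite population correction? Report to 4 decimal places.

f = n/N = 6497/48529 = 0.13387871.
SE_no-fpc = √(s²/n) = 0.22595206; SE_fpc = √((1−f)s²/n) = 0.21028372.
Ratio = √(1−f) = 0.93065637. Reduction = 100·(1 − 0.93065637) = 6.9344%.

6.9344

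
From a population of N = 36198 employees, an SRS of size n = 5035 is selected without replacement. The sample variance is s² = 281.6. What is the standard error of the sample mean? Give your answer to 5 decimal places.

Under SRS without replacement, Var(ȳ) = (1 − f)·s²/n with f = n/N = 5035/36198 = 0.13909608.
Var(ȳ) = (1 − 0.13909608)·281.6/5035 = 0.86090392·0.0559285 = 0.048149065.
SE(ȳ) = √(0.048149065) = 0.21943.

0.21943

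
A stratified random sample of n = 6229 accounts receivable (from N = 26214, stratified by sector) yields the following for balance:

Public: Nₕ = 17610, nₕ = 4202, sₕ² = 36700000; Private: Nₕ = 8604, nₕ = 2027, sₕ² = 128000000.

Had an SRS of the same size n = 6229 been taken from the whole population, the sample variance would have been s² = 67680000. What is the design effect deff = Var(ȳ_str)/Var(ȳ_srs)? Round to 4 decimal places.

Var(ȳ_str) = Σ Wₕ²(1−fₕ)sₕ²/nₕ with Wₕ = Nₕ/26214:
  Public: (17610/26214)²·(1−4202/17610)·36700000/4202 = 3001.0054
  Private: (8604/26214)²·(1−2027/8604)·128000000/2027 = 5200.174
  → Var(ȳ_str) = 8201.1794.
Var(ȳ_srs) = (1 − 6229/26214)·67680000/6229 = 8283.4809.
deff = 8201.1794 / 8283.4809 = 0.9901.

0.9901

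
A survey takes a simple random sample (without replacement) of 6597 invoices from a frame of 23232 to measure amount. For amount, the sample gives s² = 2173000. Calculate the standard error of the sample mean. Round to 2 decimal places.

Under SRS without replacement, Var(ȳ) = (1 − f)·s²/n with f = n/N = 6597/23232 = 0.28396178.
Var(ȳ) = (1 − 0.28396178)·2173000/6597 = 0.71603822·329.39215 = 235.85737.
SE(ȳ) = √(235.85737) = 15.36.

15.36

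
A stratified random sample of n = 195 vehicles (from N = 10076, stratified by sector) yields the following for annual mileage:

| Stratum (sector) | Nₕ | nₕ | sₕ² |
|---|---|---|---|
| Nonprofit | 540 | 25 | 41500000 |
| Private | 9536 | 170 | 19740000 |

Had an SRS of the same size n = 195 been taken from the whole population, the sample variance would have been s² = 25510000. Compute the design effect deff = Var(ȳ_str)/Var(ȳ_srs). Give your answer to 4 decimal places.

Var(ȳ_str) = Σ Wₕ²(1−fₕ)sₕ²/nₕ with Wₕ = Nₕ/10076:
  Nonprofit: (540/10076)²·(1−25/540)·41500000/25 = 4547.0817
  Private: (9536/10076)²·(1−170/9536)·19740000/170 = 102150.93
  → Var(ȳ_str) = 106698.01.
Var(ȳ_srs) = (1 − 195/10076)·25510000/195 = 128288.75.
deff = 106698.01 / 128288.75 = 0.8317.

0.8317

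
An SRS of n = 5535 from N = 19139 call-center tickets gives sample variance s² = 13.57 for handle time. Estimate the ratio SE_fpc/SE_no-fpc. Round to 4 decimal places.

0.8431

f = n/N = 5535/19139 = 0.28920006.
SE_no-fpc = √(s²/n) = 0.049514353; SE_fpc = √((1−f)s²/n) = 0.041745032.
Ratio = √(1−f) = 0.84308952.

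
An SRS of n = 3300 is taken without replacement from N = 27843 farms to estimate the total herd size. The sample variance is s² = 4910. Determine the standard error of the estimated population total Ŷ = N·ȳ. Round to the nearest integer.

Var(Ŷ) = N²·Var(ȳ) = N²·(1 − n/N)·s²/n.
f = 3300/27843 = 0.11852171; Var(ȳ) = 0.88147829·4910/3300 = 1.3115328.
Var(Ŷ) = 27843² · 1.3115328 = 1.016743 × 10^9.
SE(Ŷ) = √(1.016743 × 10^9) = 31886.

31886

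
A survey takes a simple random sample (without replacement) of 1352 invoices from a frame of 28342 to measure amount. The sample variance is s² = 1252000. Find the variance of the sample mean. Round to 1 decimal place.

881.9

Under SRS without replacement, Var(ȳ) = (1 − f)·s²/n with f = n/N = 1352/28342 = 0.04770306.
Var(ȳ) = (1 − 0.04770306)·1252000/1352 = 0.95229694·926.0355 = 881.86078.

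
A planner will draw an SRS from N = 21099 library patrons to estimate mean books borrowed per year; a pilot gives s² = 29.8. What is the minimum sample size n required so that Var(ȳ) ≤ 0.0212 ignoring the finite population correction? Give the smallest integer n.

1406

Without fpc, n₀ = s²/D = 29.8/0.0212 = 1405.6604.
Rounding up, n = 1406.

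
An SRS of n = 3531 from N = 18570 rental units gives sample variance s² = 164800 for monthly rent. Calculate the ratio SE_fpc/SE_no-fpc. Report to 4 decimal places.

f = n/N = 3531/18570 = 0.19014540.
SE_no-fpc = √(s²/n) = 6.8317151; SE_fpc = √((1−f)s²/n) = 6.1479917.
Ratio = √(1−f) = 0.89991922.

0.8999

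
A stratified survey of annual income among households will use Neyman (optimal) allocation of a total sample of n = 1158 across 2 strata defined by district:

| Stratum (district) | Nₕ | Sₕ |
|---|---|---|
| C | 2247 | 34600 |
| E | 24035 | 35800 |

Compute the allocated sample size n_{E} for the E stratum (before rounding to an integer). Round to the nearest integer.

Neyman allocation: nₕ = n·NₕSₕ / Σⱼ NⱼSⱼ.
Σ NⱼSⱼ = 2247·34600 + 24035·35800 = 9.381992 × 10^8.
n_{E} = 1158·24035·35800 / (9.381992 × 10^8) = 1062.

1062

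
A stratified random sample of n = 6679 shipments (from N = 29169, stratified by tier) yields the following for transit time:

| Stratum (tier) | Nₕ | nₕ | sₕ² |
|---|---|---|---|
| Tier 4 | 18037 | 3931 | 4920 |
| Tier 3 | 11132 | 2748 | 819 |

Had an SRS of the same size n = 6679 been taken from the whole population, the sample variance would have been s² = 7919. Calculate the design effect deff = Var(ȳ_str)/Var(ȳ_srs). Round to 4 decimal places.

Var(ȳ_str) = Σ Wₕ²(1−fₕ)sₕ²/nₕ with Wₕ = Nₕ/29169:
  Tier 4: (18037/29169)²·(1−3931/18037)·4920/3931 = 0.37427185
  Tier 3: (11132/29169)²·(1−2748/11132)·819/2748 = 0.032692532
  → Var(ȳ_str) = 0.40696438.
Var(ȳ_srs) = (1 − 6679/29169)·7919/6679 = 0.91416968.
deff = 0.40696438 / 0.91416968 = 0.4452.

0.4452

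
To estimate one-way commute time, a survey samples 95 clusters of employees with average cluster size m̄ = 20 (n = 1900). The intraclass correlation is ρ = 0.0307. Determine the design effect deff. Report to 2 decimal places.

1.58

deff = 1 + (20 − 1)·0.0307 = 1 + 0.5833 = 1.5833.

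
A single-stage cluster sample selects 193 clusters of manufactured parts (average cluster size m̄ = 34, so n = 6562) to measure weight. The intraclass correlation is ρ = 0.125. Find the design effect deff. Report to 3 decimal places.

deff = 1 + (34 − 1)·0.125 = 1 + 4.125 = 5.125.

5.125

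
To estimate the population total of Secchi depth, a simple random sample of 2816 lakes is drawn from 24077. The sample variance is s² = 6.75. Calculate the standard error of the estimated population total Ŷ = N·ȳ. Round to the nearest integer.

Var(Ŷ) = N²·Var(ȳ) = N²·(1 − n/N)·s²/n.
f = 2816/24077 = 0.11695809; Var(ȳ) = 0.88304191·6.75/2816 = 0.0021166665.
Var(Ŷ) = 24077² · 0.0021166665 = 1.2270357 × 10^6.
SE(Ŷ) = √(1.2270357 × 10^6) = 1108.

1108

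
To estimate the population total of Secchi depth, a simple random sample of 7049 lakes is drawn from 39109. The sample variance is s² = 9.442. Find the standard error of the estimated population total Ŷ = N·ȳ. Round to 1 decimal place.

Var(Ŷ) = N²·Var(ȳ) = N²·(1 − n/N)·s²/n.
f = 7049/39109 = 0.18023984; Var(ȳ) = 0.81976016·9.442/7049 = 0.001098053.
Var(Ŷ) = 39109² · 0.001098053 = 1.6794873 × 10^6.
SE(Ŷ) = √(1.6794873 × 10^6) = 1296.0.

1296.0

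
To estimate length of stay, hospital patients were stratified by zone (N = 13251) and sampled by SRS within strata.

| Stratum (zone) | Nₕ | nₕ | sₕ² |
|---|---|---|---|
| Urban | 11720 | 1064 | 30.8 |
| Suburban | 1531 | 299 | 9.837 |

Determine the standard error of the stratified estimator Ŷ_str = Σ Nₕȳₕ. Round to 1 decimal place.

Var(Ŷ_str) = Σₕ Nₕ²(1 − fₕ)sₕ²/nₕ.
Urban: 11720²·(1 − 1064/11720)·30.8/1064 = 3.6151882 × 10^6.
Suburban: 1531²·(1 − 299/1531)·9.837/299 = 62055.086.
Sum = 3.6772433 × 10^6.
SE = √(3.6772433 × 10^6) = 1917.6.

1917.6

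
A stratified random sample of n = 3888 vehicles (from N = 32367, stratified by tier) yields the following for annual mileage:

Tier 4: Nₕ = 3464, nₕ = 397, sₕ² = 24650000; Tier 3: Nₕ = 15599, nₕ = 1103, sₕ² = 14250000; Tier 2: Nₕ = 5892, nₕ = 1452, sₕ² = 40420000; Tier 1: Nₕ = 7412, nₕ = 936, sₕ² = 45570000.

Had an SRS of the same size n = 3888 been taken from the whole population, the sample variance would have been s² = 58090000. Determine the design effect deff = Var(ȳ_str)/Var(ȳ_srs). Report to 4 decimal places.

Var(ȳ_str) = Σ Wₕ²(1−fₕ)sₕ²/nₕ with Wₕ = Nₕ/32367:
  Tier 4: (3464/32367)²·(1−397/3464)·24650000/397 = 629.67026
  Tier 3: (15599/32367)²·(1−1103/15599)·14250000/1103 = 2788.5562
  Tier 2: (5892/32367)²·(1−1452/5892)·40420000/1452 = 695.13716
  Tier 1: (7412/32367)²·(1−936/7412)·45570000/936 = 2230.6968
  → Var(ȳ_str) = 6344.0604.
Var(ȳ_srs) = (1 − 3888/32367)·58090000/3888 = 13146.114.
deff = 6344.0604 / 13146.114 = 0.4826.

0.4826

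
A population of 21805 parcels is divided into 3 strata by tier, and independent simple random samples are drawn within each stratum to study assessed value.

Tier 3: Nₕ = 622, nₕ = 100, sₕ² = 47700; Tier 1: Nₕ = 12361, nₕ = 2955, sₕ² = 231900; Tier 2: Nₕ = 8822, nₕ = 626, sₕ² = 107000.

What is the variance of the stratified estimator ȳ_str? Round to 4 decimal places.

45.5100

Var(ȳ_str) = Σₕ Wₕ²(1 − fₕ)sₕ²/nₕ with Wₕ = Nₕ/N, N = 21805.
Tier 3: Wₕ = 0.02852557; term = 0.02852557²·(1 − 0.16077170)·47700/100 = 0.32573699.
Tier 1: Wₕ = 0.56688833; term = 0.56688833²·(1 − 0.23905833)·231900/2955 = 19.190649.
Tier 2: Wₕ = 0.40458610; term = 0.40458610²·(1 − 0.07095897)·107000/626 = 25.99359.
Sum = 45.509976.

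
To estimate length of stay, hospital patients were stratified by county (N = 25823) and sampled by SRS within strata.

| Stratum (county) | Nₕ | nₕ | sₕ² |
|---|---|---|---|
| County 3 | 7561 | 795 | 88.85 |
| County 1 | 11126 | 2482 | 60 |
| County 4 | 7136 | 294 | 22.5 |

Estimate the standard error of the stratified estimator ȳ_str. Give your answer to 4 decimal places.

Var(ȳ_str) = Σₕ Wₕ²(1 − fₕ)sₕ²/nₕ with Wₕ = Nₕ/N, N = 25823.
County 3: Wₕ = 0.29280099; term = 0.29280099²·(1 − 0.10514482)·88.85/795 = 0.0085740921.
County 1: Wₕ = 0.43085621; term = 0.43085621²·(1 − 0.22308107)·60/2482 = 0.0034865018.
County 4: Wₕ = 0.27634280; term = 0.27634280²·(1 − 0.04119955)·22.5/294 = 0.0056035043.
Sum = 0.017664098.
SE = √(0.017664098) = 0.1329.

0.1329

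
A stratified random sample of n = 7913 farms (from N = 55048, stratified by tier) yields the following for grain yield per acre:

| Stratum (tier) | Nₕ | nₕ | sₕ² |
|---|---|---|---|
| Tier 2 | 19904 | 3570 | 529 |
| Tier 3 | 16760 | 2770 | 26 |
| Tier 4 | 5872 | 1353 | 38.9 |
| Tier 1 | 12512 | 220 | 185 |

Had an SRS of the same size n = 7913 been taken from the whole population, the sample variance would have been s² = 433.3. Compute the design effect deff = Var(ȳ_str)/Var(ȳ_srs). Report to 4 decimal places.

Var(ȳ_str) = Σ Wₕ²(1−fₕ)sₕ²/nₕ with Wₕ = Nₕ/55048:
  Tier 2: (19904/55048)²·(1−3570/19904)·529/3570 = 0.015897809
  Tier 3: (16760/55048)²·(1−2770/16760)·26/2770 = 7.2627688 × 10^-4
  Tier 4: (5872/55048)²·(1−1353/5872)·38.9/1353 = 2.5176601 × 10^-4
  Tier 1: (12512/55048)²·(1−220/12512)·185/220 = 0.042679099
  → Var(ȳ_str) = 0.059554951.
Var(ȳ_srs) = (1 − 7913/55048)·433.3/7913 = 0.046886681.
deff = 0.059554951 / 0.046886681 = 1.2702.

1.2702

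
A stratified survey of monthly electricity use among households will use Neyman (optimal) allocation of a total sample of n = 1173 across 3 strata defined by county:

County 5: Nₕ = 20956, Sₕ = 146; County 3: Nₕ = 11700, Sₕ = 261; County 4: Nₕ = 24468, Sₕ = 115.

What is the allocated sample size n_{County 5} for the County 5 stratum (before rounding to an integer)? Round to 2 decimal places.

402.02

Neyman allocation: nₕ = n·NₕSₕ / Σⱼ NⱼSⱼ.
Σ NⱼSⱼ = 20956·146 + 11700·261 + 24468·115 = 8.927096 × 10^6.
n_{County 5} = 1173·20956·146 / (8.927096 × 10^6) = 402.02.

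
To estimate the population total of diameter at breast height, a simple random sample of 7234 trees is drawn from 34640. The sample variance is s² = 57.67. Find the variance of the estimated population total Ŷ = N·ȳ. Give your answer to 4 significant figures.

Var(Ŷ) = N²·Var(ȳ) = N²·(1 − n/N)·s²/n.
f = 7234/34640 = 0.20883372; Var(ȳ) = 0.79116628·57.67/7234 = 0.006307238.
Var(Ŷ) = 34640² · 0.006307238 = 7.5682416 × 10^6.

7.568 × 10^6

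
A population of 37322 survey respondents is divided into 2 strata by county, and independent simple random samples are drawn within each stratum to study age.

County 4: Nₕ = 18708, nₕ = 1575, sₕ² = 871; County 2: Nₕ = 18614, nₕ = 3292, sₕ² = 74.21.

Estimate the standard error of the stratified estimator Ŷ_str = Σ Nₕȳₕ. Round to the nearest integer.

Var(Ŷ_str) = Σₕ Nₕ²(1 − fₕ)sₕ²/nₕ.
County 4: 18708²·(1 − 1575/18708)·871/1575 = 1.7725495 × 10^8.
County 2: 18614²·(1 − 3292/18614)·74.21/3292 = 6.4292124 × 10^6.
Sum = 1.8368416 × 10^8.
SE = √(1.8368416 × 10^8) = 13553.

13553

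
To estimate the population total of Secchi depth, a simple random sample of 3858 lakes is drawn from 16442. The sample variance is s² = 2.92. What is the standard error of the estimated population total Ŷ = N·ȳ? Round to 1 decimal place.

395.7

Var(Ŷ) = N²·Var(ȳ) = N²·(1 − n/N)·s²/n.
f = 3858/16442 = 0.23464299; Var(ȳ) = 0.76535701·2.92/3858 = 5.7927488 × 10^-4.
Var(Ŷ) = 16442² · (5.7927488 × 10^-4) = 156600.8.
SE(Ŷ) = √(156600.8) = 395.7.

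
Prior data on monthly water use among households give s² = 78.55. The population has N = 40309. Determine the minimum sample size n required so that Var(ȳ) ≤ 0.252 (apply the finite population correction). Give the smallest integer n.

Without fpc, n₀ = s²/D = 78.55/0.252 = 311.7063.
With fpc, (1 − n/N)·s²/n ≤ D requires n ≥ n₀/(1 + n₀/N) = 311.7063/(1 + 311.7063/40309) = 309.3144.
Rounding up, n = 310.

310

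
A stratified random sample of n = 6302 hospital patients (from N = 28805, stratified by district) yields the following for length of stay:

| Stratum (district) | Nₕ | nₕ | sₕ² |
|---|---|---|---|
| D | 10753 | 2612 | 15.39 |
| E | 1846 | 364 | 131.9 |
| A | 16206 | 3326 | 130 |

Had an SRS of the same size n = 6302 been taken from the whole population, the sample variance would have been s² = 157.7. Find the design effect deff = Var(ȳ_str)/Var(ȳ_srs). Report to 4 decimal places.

0.5959

Var(ȳ_str) = Σ Wₕ²(1−fₕ)sₕ²/nₕ with Wₕ = Nₕ/28805:
  D: (10753/28805)²·(1−2612/10753)·15.39/2612 = 6.2163733 × 10^-4
  E: (1846/28805)²·(1−364/1846)·131.9/364 = 0.0011947789
  A: (16206/28805)²·(1−3326/16206)·130/3326 = 0.0098327964
  → Var(ȳ_str) = 0.011649213.
Var(ȳ_srs) = (1 − 6302/28805)·157.7/6302 = 0.019549058.
deff = 0.011649213 / 0.019549058 = 0.5959.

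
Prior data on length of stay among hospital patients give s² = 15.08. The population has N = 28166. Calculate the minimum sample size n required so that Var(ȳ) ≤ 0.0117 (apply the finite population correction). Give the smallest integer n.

1233

Without fpc, n₀ = s²/D = 15.08/0.0117 = 1288.8889.
With fpc, (1 − n/N)·s²/n ≤ D requires n ≥ n₀/(1 + n₀/N) = 1288.8889/(1 + 1288.8889/28166) = 1232.4896.
Rounding up, n = 1233.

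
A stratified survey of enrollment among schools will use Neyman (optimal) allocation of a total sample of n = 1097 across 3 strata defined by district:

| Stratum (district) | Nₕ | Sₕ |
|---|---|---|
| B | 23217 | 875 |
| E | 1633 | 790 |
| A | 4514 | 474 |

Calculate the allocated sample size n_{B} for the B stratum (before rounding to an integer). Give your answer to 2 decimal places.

938.55

Neyman allocation: nₕ = n·NₕSₕ / Σⱼ NⱼSⱼ.
Σ NⱼSⱼ = 23217·875 + 1633·790 + 4514·474 = 2.3744581 × 10^7.
n_{B} = 1097·23217·875 / (2.3744581 × 10^7) = 938.55.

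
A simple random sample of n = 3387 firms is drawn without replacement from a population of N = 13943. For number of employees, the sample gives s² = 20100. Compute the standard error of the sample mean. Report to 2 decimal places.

2.12

Under SRS without replacement, Var(ȳ) = (1 − f)·s²/n with f = n/N = 3387/13943 = 0.24291759.
Var(ȳ) = (1 − 0.24291759)·20100/3387 = 0.75708241·5.9344553 = 4.4928717.
SE(ȳ) = √(4.4928717) = 2.12.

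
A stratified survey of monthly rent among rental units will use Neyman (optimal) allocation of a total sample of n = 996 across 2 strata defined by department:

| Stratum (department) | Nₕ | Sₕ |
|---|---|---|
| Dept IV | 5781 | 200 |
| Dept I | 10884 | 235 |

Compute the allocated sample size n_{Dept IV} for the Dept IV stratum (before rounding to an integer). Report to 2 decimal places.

310.07

Neyman allocation: nₕ = n·NₕSₕ / Σⱼ NⱼSⱼ.
Σ NⱼSⱼ = 5781·200 + 10884·235 = 3.71394 × 10^6.
n_{Dept IV} = 996·5781·200 / (3.71394 × 10^6) = 310.07.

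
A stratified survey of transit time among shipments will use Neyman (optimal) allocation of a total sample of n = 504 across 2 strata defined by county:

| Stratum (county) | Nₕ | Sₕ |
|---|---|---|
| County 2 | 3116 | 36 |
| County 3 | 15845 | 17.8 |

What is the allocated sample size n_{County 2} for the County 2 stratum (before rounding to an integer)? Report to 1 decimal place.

Neyman allocation: nₕ = n·NₕSₕ / Σⱼ NⱼSⱼ.
Σ NⱼSⱼ = 3116·36 + 15845·17.8 = 394217.
n_{County 2} = 504·3116·36 / 394217 = 143.4.

143.4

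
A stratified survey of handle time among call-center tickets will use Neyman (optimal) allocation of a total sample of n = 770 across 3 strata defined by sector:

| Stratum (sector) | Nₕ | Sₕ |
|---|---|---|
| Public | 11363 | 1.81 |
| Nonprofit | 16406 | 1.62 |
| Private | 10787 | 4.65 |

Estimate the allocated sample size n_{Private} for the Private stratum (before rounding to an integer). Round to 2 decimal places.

396.93

Neyman allocation: nₕ = n·NₕSₕ / Σⱼ NⱼSⱼ.
Σ NⱼSⱼ = 11363·1.81 + 16406·1.62 + 10787·4.65 = 97304.3.
n_{Private} = 770·10787·4.65 / 97304.3 = 396.93.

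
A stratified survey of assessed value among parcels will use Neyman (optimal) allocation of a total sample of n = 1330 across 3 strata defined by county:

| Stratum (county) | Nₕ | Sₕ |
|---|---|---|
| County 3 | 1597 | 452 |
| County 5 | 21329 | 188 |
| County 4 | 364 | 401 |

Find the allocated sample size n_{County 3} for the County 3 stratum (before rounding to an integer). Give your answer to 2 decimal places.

Neyman allocation: nₕ = n·NₕSₕ / Σⱼ NⱼSⱼ.
Σ NⱼSⱼ = 1597·452 + 21329·188 + 364·401 = 4.87766 × 10^6.
n_{County 3} = 1330·1597·452 / (4.87766 × 10^6) = 196.83.

196.83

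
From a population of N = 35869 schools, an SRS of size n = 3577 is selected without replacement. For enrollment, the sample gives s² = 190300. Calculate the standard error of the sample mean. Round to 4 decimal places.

Under SRS without replacement, Var(ȳ) = (1 − f)·s²/n with f = n/N = 3577/35869 = 0.09972400.
Var(ȳ) = (1 − 0.09972400)·190300/3577 = 0.90027600·53.201006 = 47.895589.
SE(ȳ) = √(47.895589) = 6.9207.

6.9207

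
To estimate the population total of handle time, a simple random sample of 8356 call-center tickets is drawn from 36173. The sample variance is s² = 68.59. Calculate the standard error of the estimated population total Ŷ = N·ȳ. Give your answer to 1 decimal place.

Var(Ŷ) = N²·Var(ȳ) = N²·(1 − n/N)·s²/n.
f = 8356/36173 = 0.23100102; Var(ȳ) = 0.76899898·68.59/8356 = 0.0063123073.
Var(Ŷ) = 36173² · 0.0063123073 = 8.2595653 × 10^6.
SE(Ŷ) = √(8.2595653 × 10^6) = 2873.9.

2873.9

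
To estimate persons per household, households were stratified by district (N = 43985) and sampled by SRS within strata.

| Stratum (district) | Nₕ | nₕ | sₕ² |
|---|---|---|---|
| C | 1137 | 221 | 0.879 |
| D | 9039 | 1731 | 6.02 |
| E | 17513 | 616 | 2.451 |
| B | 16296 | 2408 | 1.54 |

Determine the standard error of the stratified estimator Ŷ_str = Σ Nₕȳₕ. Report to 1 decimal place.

1247.4

Var(Ŷ_str) = Σₕ Nₕ²(1 − fₕ)sₕ²/nₕ.
C: 1137²·(1 − 221/1137)·0.879/221 = 4142.4048.
D: 9039²·(1 − 1731/9039)·6.02/1731 = 229730.34.
E: 17513²·(1 − 616/17513)·2.451/616 = 1.1774236 × 10^6.
B: 16296²·(1 − 2408/16296)·1.54/2408 = 144738.8.
Sum = 1.5560351 × 10^6.
SE = √(1.5560351 × 10^6) = 1247.4.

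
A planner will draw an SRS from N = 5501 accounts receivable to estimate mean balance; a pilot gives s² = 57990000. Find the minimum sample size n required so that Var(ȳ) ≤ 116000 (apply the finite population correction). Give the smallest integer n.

459

Without fpc, n₀ = s²/D = 57990000/116000 = 499.9138.
With fpc, (1 − n/N)·s²/n ≤ D requires n ≥ n₀/(1 + n₀/N) = 499.9138/(1 + 499.9138/5501) = 458.2678.
Rounding up, n = 459.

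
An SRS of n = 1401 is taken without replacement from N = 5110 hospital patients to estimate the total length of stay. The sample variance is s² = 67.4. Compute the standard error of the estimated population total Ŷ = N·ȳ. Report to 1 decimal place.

954.9

Var(Ŷ) = N²·Var(ȳ) = N²·(1 − n/N)·s²/n.
f = 1401/5110 = 0.27416830; Var(ȳ) = 0.72583170·67.4/1401 = 0.03491867.
Var(Ŷ) = 5110² · 0.03491867 = 911799.8.
SE(Ŷ) = √(911799.8) = 954.9.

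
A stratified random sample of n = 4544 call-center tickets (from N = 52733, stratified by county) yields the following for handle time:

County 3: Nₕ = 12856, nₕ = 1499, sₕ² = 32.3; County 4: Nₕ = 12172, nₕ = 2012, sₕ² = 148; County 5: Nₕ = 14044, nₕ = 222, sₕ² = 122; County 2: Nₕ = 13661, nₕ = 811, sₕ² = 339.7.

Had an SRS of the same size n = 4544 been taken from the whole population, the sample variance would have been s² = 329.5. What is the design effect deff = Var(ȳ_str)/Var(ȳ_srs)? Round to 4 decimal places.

1.0444

Var(ȳ_str) = Σ Wₕ²(1−fₕ)sₕ²/nₕ with Wₕ = Nₕ/52733:
  County 3: (12856/52733)²·(1−1499/12856)·32.3/1499 = 0.001131372
  County 4: (12172/52733)²·(1−2012/12172)·148/2012 = 0.0032713306
  County 5: (14044/52733)²·(1−222/14044)·122/222 = 0.038362209
  County 2: (13661/52733)²·(1−811/13661)·339.7/811 = 0.026442064
  → Var(ȳ_str) = 0.069206976.
Var(ȳ_srs) = (1 − 4544/52733)·329.5/4544 = 0.066264745.
deff = 0.069206976 / 0.066264745 = 1.0444.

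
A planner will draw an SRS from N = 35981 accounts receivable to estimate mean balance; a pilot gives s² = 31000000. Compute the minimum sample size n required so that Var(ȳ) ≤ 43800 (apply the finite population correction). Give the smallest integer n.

695

Without fpc, n₀ = s²/D = 31000000/43800 = 707.7626.
With fpc, (1 − n/N)·s²/n ≤ D requires n ≥ n₀/(1 + n₀/N) = 707.7626/(1 + 707.7626/35981) = 694.1092.
Rounding up, n = 695.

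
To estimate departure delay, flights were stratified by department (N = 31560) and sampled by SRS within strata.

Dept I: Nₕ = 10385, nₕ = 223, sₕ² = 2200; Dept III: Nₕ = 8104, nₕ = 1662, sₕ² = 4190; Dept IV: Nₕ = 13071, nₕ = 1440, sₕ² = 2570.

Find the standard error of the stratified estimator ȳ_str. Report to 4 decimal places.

Var(ȳ_str) = Σₕ Wₕ²(1 − fₕ)sₕ²/nₕ with Wₕ = Nₕ/N, N = 31560.
Dept I: Wₕ = 0.32905577; term = 0.32905577²·(1 − 0.02147328)·2200/223 = 1.0452725.
Dept III: Wₕ = 0.25678074; term = 0.25678074²·(1 − 0.20508391)·4190/1662 = 0.13213844.
Dept IV: Wₕ = 0.41416350; term = 0.41416350²·(1 − 0.11016755)·2570/1440 = 0.27240967.
Sum = 1.4498206.
SE = √(1.4498206) = 1.2041.

1.2041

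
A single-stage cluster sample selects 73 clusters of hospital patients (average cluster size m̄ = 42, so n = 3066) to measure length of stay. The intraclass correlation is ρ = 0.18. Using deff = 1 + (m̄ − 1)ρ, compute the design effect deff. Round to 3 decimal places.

deff = 1 + (42 − 1)·0.18 = 1 + 7.38 = 8.38.

8.380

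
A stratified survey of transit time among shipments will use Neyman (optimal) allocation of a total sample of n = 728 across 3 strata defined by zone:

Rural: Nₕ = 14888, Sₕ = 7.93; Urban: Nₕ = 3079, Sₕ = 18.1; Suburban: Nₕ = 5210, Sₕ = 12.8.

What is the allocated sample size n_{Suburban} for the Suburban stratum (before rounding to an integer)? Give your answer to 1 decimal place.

201.9

Neyman allocation: nₕ = n·NₕSₕ / Σⱼ NⱼSⱼ.
Σ NⱼSⱼ = 14888·7.93 + 3079·18.1 + 5210·12.8 = 240479.74.
n_{Suburban} = 728·5210·12.8 / 240479.74 = 201.9.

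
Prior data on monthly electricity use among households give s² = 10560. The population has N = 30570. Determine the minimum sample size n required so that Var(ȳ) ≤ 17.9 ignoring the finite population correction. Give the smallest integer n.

Without fpc, n₀ = s²/D = 10560/17.9 = 589.9441.
Rounding up, n = 590.

590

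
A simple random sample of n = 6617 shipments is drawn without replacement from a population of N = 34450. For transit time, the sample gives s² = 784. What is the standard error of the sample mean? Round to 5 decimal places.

Under SRS without replacement, Var(ȳ) = (1 − f)·s²/n with f = n/N = 6617/34450 = 0.19207547.
Var(ȳ) = (1 − 0.19207547)·784/6617 = 0.80792453·0.1184827 = 0.095725076.
SE(ȳ) = √(0.095725076) = 0.30939.

0.30939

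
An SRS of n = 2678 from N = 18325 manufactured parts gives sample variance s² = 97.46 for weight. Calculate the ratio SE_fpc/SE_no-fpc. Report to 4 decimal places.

f = n/N = 2678/18325 = 0.14613915.
SE_no-fpc = √(s²/n) = 0.19076905; SE_fpc = √((1−f)s²/n) = 0.17627936.
Ratio = √(1−f) = 0.92404591.

0.9240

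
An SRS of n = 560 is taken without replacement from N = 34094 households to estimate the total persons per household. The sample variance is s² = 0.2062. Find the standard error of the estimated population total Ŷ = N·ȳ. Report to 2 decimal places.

648.83

Var(Ŷ) = N²·Var(ȳ) = N²·(1 − n/N)·s²/n.
f = 560/34094 = 0.01642518; Var(ȳ) = 0.98357482·0.2062/560 = 3.621663 × 10^-4.
Var(Ŷ) = 34094² · (3.621663 × 10^-4) = 420982.41.
SE(Ŷ) = √(420982.41) = 648.83.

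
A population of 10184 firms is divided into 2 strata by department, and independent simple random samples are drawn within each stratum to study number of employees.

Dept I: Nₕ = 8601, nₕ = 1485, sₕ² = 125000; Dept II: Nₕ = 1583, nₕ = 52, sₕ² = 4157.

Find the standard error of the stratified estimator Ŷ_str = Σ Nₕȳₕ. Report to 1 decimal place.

Var(Ŷ_str) = Σₕ Nₕ²(1 − fₕ)sₕ²/nₕ.
Dept I: 8601²·(1 − 1485/8601)·125000/1485 = 5.1519121 × 10^9.
Dept II: 1583²·(1 − 52/1583)·4157/52 = 1.9374602 × 10^8.
Sum = 5.3456581 × 10^9.
SE = √(5.3456581 × 10^9) = 73114.0.

73114.0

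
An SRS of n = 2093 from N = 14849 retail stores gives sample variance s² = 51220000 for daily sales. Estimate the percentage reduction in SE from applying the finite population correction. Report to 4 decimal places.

f = n/N = 2093/14849 = 0.14095225.
SE_no-fpc = √(s²/n) = 156.43545; SE_fpc = √((1−f)s²/n) = 144.99193.
Ratio = √(1−f) = 0.92684829. Reduction = 100·(1 − 0.92684829) = 7.3152%.

7.3152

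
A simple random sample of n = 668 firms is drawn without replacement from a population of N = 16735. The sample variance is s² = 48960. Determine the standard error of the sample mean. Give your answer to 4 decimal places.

Under SRS without replacement, Var(ȳ) = (1 − f)·s²/n with f = n/N = 668/16735 = 0.03991634.
Var(ȳ) = (1 − 0.03991634)·48960/668 = 0.96008366·73.293413 = 70.367808.
SE(ȳ) = √(70.367808) = 8.3886.

8.3886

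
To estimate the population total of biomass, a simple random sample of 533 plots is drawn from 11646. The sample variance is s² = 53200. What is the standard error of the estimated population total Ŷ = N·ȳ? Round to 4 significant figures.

Var(Ŷ) = N²·Var(ȳ) = N²·(1 − n/N)·s²/n.
f = 533/11646 = 0.04576679; Var(ȳ) = 0.95423321·53200/533 = 95.244291.
Var(Ŷ) = 11646² · 95.244291 = 1.2917918 × 10^10.
SE(Ŷ) = √(1.2917918 × 10^10) = 113700.

113700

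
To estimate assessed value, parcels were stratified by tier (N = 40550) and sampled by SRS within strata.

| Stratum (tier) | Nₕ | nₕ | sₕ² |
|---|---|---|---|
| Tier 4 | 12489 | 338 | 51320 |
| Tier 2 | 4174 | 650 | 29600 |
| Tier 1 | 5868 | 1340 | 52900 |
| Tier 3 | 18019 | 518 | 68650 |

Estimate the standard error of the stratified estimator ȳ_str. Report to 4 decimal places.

Var(ȳ_str) = Σₕ Wₕ²(1 − fₕ)sₕ²/nₕ with Wₕ = Nₕ/N, N = 40550.
Tier 4: Wₕ = 0.30799014; term = 0.30799014²·(1 − 0.02706382)·51320/338 = 14.012897.
Tier 2: Wₕ = 0.10293465; term = 0.10293465²·(1 − 0.15572592)·29600/650 = 0.40736619.
Tier 1: Wₕ = 0.14471023; term = 0.14471023²·(1 − 0.22835719)·52900/1340 = 0.63791921.
Tier 3: Wₕ = 0.44436498; term = 0.44436498²·(1 − 0.02874743)·68650/518 = 25.416902.
Sum = 40.475084.
SE = √(40.475084) = 6.3620.

6.3620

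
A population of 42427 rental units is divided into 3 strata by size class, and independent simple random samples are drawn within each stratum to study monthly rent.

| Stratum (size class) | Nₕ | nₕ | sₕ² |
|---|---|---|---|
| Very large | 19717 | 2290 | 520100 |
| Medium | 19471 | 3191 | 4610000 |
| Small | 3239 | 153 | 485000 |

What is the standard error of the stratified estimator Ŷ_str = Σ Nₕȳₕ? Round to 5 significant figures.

Var(Ŷ_str) = Σₕ Nₕ²(1 − fₕ)sₕ²/nₕ.
Very large: 19717²·(1 − 2290/19717)·520100/2290 = 7.8039565 × 10^10.
Medium: 19471²·(1 − 3191/19471)·4610000/3191 = 4.5794865 × 10^11.
Small: 3239²·(1 − 153/3239)·485000/153 = 3.1685253 × 10^10.
Sum = 5.6767347 × 10^11.
SE = √(5.6767347 × 10^11) = 753440.

753440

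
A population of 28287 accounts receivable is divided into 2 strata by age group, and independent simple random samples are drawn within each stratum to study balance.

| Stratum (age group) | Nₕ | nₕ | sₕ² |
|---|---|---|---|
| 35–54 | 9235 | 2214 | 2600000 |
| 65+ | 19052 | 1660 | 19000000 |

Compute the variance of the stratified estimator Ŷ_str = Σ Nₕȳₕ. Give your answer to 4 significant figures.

Var(Ŷ_str) = Σₕ Nₕ²(1 − fₕ)sₕ²/nₕ.
35–54: 9235²·(1 − 2214/9235)·2600000/2214 = 7.6143284 × 10^10.
65+: 19052²·(1 − 1660/19052)·19000000/1660 = 3.7925875 × 10^12.
Sum = 3.8687308 × 10^12.

3.869 × 10^12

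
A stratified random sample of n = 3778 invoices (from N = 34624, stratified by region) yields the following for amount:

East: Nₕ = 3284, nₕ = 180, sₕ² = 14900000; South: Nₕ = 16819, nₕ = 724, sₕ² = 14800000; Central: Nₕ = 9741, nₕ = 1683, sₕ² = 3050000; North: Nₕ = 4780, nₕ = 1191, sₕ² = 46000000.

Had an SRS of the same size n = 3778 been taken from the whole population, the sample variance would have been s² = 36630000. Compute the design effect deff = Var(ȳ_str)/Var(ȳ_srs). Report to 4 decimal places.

Var(ȳ_str) = Σ Wₕ²(1−fₕ)sₕ²/nₕ with Wₕ = Nₕ/34624:
  East: (3284/34624)²·(1−180/3284)·14900000/180 = 703.85653
  South: (16819/34624)²·(1−724/16819)·14800000/724 = 4615.9365
  Central: (9741/34624)²·(1−1683/9741)·3050000/1683 = 118.65664
  North: (4780/34624)²·(1−1191/4780)·46000000/1191 = 552.70443
  → Var(ȳ_str) = 5991.1541.
Var(ȳ_srs) = (1 − 3778/34624)·36630000/3778 = 8637.6694.
deff = 5991.1541 / 8637.6694 = 0.6936.

0.6936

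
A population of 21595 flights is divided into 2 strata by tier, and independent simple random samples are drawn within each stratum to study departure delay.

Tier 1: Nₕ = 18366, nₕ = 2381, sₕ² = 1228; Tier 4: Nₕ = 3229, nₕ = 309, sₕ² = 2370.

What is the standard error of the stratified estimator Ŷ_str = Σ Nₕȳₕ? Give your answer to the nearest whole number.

14958

Var(Ŷ_str) = Σₕ Nₕ²(1 − fₕ)sₕ²/nₕ.
Tier 1: 18366²·(1 − 2381/18366)·1228/2381 = 1.5141406 × 10^8.
Tier 4: 3229²·(1 − 309/3229)·2370/309 = 7.231706 × 10^7.
Sum = 2.2373112 × 10^8.
SE = √(2.2373112 × 10^8) = 14958.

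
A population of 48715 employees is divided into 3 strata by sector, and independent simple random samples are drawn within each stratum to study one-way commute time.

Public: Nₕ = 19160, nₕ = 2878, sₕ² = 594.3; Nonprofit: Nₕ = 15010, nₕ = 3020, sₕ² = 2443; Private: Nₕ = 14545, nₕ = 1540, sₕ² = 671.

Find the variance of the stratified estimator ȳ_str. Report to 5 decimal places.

Var(ȳ_str) = Σₕ Wₕ²(1 − fₕ)sₕ²/nₕ with Wₕ = Nₕ/N, N = 48715.
Public: Wₕ = 0.39330802; term = 0.39330802²·(1 − 0.15020877)·594.3/2878 = 0.027145184.
Nonprofit: Wₕ = 0.30811865; term = 0.30811865²·(1 − 0.20119920)·2443/3020 = 0.061346669.
Private: Wₕ = 0.29857333; term = 0.29857333²·(1 − 0.10587831)·671/1540 = 0.034729655.
Sum = 0.12322151.

0.12322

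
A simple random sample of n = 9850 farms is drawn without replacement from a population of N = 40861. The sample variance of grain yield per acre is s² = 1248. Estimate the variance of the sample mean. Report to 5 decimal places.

Under SRS without replacement, Var(ȳ) = (1 − f)·s²/n with f = n/N = 9850/40861 = 0.24106116.
Var(ȳ) = (1 − 0.24106116)·1248/9850 = 0.75893884·0.12670051 = 0.096157936.

0.09616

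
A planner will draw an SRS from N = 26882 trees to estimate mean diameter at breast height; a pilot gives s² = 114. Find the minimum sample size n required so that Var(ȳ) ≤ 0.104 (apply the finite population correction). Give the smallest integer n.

Without fpc, n₀ = s²/D = 114/0.104 = 1096.1538.
With fpc, (1 − n/N)·s²/n ≤ D requires n ≥ n₀/(1 + n₀/N) = 1096.1538/(1 + 1096.1538/26882) = 1053.2077.
Rounding up, n = 1054.

1054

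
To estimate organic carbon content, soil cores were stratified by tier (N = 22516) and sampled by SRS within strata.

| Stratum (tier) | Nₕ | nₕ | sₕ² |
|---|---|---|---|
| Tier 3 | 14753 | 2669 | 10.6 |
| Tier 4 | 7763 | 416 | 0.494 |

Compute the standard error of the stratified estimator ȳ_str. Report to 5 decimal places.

Var(ȳ_str) = Σₕ Wₕ²(1 − fₕ)sₕ²/nₕ with Wₕ = Nₕ/N, N = 22516.
Tier 3: Wₕ = 0.65522295; term = 0.65522295²·(1 − 0.18091236)·10.6/2669 = 0.0013965802.
Tier 4: Wₕ = 0.34477705; term = 0.34477705²·(1 − 0.05358753)·0.494/416 = 1.3359517 × 10^-4.
Sum = 0.0015301754.
SE = √(0.0015301754) = 0.03912.

0.03912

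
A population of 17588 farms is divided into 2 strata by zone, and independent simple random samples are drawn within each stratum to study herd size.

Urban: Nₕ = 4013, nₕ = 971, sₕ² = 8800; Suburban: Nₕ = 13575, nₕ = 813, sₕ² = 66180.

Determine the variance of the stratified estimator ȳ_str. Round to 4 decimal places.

Var(ȳ_str) = Σₕ Wₕ²(1 − fₕ)sₕ²/nₕ with Wₕ = Nₕ/N, N = 17588.
Urban: Wₕ = 0.22816693; term = 0.22816693²·(1 − 0.24196362)·8800/971 = 0.35765055.
Suburban: Wₕ = 0.77183307; term = 0.77183307²·(1 − 0.05988950)·66180/813 = 45.589191.
Sum = 45.946842.

45.9468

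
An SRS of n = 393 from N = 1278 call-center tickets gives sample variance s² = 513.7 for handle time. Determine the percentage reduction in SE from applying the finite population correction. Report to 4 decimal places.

f = n/N = 393/1278 = 0.30751174.
SE_no-fpc = √(s²/n) = 1.1432955; SE_fpc = √((1−f)s²/n) = 0.95140344.
Ratio = √(1−f) = 0.83215880. Reduction = 100·(1 − 0.83215880) = 16.7841%.

16.7841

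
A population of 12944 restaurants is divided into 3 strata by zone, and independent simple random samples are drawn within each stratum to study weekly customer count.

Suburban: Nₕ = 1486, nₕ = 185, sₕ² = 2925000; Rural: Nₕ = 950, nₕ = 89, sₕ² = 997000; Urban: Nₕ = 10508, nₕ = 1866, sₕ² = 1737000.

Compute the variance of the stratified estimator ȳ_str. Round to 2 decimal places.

Var(ȳ_str) = Σₕ Wₕ²(1 − fₕ)sₕ²/nₕ with Wₕ = Nₕ/N, N = 12944.
Suburban: Wₕ = 0.11480222; term = 0.11480222²·(1 − 0.12449529)·2925000/185 = 182.43713.
Rural: Wₕ = 0.07339308; term = 0.07339308²·(1 − 0.09368421)·997000/89 = 54.68836.
Urban: Wₕ = 0.81180470; term = 0.81180470²·(1 − 0.17757899)·1737000/1866 = 504.52826.
Sum = 741.65375.

741.65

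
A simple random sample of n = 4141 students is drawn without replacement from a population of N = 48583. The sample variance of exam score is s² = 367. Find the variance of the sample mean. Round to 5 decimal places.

Under SRS without replacement, Var(ȳ) = (1 − f)·s²/n with f = n/N = 4141/48583 = 0.08523558.
Var(ȳ) = (1 − 0.08523558)·367/4141 = 0.91476442·0.088625936 = 0.081071853.

0.08107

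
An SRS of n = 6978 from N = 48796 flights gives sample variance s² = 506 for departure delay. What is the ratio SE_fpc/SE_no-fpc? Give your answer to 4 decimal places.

f = n/N = 6978/48796 = 0.14300352.
SE_no-fpc = √(s²/n) = 0.26928352; SE_fpc = √((1−f)s²/n) = 0.24928681.
Ratio = √(1−f) = 0.92574104.

0.9257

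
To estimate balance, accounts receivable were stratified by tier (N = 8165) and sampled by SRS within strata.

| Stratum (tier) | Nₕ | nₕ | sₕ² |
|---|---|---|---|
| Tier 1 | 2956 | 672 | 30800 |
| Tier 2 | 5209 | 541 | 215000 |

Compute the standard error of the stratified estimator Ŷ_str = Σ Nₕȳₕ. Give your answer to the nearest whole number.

Var(Ŷ_str) = Σₕ Nₕ²(1 − fₕ)sₕ²/nₕ.
Tier 1: 2956²·(1 − 672/2956)·30800/672 = 3.0944393 × 10^8.
Tier 2: 5209²·(1 − 541/5209)·215000/541 = 9.6633209 × 10^9.
Sum = 9.9727648 × 10^9.
SE = √(9.9727648 × 10^9) = 99864.

99864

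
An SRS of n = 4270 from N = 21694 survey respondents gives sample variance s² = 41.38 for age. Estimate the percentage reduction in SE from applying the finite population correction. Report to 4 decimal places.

10.3802

f = n/N = 4270/21694 = 0.19682862.
SE_no-fpc = √(s²/n) = 0.098442199; SE_fpc = √((1−f)s²/n) = 0.088223731.
Ratio = √(1−f) = 0.89619829. Reduction = 100·(1 − 0.89619829) = 10.3802%.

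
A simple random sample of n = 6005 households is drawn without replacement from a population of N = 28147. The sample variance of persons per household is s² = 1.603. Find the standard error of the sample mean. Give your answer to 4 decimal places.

Under SRS without replacement, Var(ȳ) = (1 − f)·s²/n with f = n/N = 6005/28147 = 0.21334423.
Var(ȳ) = (1 − 0.21334423)·1.603/6005 = 0.78665577·2.6694421 × 10^-4 = 2.0999321 × 10^-4.
SE(ȳ) = √(2.0999321 × 10^-4) = 0.0145.

0.0145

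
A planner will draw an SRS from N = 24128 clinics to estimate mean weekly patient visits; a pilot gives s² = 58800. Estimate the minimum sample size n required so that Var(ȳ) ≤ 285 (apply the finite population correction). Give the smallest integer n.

205

Without fpc, n₀ = s²/D = 58800/285 = 206.3158.
With fpc, (1 − n/N)·s²/n ≤ D requires n ≥ n₀/(1 + n₀/N) = 206.3158/(1 + 206.3158/24128) = 204.5666.
Rounding up, n = 205.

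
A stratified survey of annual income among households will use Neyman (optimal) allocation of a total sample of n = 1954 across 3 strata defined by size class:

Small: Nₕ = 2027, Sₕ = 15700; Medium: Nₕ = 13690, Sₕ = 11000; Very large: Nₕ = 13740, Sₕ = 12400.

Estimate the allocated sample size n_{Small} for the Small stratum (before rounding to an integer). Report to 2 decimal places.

Neyman allocation: nₕ = n·NₕSₕ / Σⱼ NⱼSⱼ.
Σ NⱼSⱼ = 2027·15700 + 13690·11000 + 13740·12400 = 3.527899 × 10^8.
n_{Small} = 1954·2027·15700 / (3.527899 × 10^8) = 176.26.

176.26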